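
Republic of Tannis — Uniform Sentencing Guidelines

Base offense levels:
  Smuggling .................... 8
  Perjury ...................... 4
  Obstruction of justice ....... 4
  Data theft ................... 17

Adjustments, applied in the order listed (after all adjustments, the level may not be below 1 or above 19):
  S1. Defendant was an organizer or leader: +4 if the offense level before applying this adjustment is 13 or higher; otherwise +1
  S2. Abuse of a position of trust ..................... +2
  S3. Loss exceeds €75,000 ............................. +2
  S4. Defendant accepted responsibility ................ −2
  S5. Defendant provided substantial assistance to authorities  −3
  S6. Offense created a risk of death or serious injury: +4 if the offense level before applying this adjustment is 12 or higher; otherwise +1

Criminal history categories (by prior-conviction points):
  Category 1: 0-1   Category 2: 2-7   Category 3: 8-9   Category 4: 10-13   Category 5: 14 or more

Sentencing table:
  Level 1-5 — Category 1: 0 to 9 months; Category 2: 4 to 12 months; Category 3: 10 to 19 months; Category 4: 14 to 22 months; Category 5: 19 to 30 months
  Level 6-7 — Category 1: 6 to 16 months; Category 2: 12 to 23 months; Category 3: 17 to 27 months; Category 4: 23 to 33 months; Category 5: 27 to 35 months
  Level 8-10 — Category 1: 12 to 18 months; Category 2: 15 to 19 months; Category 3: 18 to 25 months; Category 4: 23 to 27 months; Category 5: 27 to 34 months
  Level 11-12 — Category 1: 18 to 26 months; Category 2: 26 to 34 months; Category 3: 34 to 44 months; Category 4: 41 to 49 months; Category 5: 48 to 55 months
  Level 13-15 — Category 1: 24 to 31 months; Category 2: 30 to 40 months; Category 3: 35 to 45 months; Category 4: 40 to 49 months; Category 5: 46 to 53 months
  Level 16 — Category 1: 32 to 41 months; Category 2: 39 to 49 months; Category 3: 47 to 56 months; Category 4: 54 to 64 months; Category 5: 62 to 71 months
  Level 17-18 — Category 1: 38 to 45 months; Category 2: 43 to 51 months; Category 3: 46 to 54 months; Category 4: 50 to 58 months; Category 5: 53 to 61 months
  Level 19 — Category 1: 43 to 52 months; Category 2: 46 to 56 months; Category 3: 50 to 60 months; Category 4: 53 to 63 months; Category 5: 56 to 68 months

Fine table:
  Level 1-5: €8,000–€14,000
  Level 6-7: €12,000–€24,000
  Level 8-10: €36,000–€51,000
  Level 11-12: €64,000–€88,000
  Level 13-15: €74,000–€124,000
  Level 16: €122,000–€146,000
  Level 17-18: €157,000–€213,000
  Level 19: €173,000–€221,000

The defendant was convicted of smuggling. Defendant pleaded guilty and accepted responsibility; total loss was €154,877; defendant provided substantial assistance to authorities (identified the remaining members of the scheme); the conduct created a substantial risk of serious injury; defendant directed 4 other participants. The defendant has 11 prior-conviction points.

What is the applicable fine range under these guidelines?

Base offense level for smuggling: 8.
S1 applies (level before this adjustment is 8 < 13, so +1): 8 + 1 = 9.
S3 applies: 9 + 2 = 11.
S4 applies: 11 − 2 = 9.
S5 applies: 9 − 3 = 6.
S6 applies (level before this adjustment is 6 < 12, so +1): 6 + 1 = 7.
Final offense level: 7.
Level 7 falls in the 6-7 band.
Fine table: Level 6-7 → €12,000–€24,000.

€12,000–€24,000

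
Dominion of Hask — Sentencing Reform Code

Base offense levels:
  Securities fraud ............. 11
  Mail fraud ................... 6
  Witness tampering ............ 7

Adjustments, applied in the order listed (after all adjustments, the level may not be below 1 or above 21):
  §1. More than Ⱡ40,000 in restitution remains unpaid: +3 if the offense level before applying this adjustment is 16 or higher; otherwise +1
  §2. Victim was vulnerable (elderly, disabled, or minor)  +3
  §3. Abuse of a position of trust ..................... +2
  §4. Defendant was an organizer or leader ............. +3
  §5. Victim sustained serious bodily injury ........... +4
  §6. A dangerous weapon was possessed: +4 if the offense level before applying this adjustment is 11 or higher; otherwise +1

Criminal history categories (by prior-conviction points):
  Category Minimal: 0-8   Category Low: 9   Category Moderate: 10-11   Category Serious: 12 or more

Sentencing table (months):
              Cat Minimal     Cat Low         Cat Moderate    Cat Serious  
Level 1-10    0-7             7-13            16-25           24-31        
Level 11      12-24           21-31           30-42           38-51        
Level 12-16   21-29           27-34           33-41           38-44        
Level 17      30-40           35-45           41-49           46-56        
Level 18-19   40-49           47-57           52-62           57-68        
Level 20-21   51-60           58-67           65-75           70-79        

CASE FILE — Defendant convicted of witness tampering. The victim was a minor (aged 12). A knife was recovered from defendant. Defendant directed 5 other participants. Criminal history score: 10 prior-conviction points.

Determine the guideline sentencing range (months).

Base offense level for witness tampering: 7.
§1 does not apply.
§2 applies: 7 + 3 = 10.
§3 does not apply.
§4 applies: 10 + 3 = 13.
§5 does not apply.
§6 applies (level before this adjustment is 13 ≥ 11, so +4): 13 + 4 = 17.
Final offense level: 17.
Criminal history: 10 prior points → Category Moderate (10-11).
Level 17 falls in the 17 band.
Grid: Level 17 × Category Moderate = 41-49 months.

41-49 months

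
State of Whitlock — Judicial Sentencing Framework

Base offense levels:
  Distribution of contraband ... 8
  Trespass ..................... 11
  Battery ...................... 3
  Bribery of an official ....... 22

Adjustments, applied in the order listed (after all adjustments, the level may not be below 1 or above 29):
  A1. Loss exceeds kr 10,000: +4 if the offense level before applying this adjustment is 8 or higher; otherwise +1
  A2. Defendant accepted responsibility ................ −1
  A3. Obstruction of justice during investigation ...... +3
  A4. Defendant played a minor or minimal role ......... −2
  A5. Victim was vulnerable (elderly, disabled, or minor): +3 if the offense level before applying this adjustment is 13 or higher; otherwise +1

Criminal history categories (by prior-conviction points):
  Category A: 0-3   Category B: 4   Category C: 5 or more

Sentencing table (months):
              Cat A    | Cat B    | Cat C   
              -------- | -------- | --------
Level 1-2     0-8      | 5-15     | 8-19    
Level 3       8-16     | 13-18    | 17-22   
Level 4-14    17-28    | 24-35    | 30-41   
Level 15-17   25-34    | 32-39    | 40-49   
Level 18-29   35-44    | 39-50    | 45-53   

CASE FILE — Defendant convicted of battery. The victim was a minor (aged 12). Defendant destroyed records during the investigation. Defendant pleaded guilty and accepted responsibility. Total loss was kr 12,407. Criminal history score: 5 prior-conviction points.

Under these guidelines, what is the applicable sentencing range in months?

30-41 months

Base offense level for battery: 3.
A1 applies (level before this adjustment is 3 < 8, so +1): 3 + 1 = 4.
A2 applies: 4 − 1 = 3.
A3 applies: 3 + 3 = 6.
A5 applies (level before this adjustment is 6 < 13, so +1): 6 + 1 = 7.
Final offense level: 7.
Criminal history: 5 prior points → Category C (5+).
Level 7 falls in the 4-14 band.
Grid: Level 4-14 × Category C = 30-41 months.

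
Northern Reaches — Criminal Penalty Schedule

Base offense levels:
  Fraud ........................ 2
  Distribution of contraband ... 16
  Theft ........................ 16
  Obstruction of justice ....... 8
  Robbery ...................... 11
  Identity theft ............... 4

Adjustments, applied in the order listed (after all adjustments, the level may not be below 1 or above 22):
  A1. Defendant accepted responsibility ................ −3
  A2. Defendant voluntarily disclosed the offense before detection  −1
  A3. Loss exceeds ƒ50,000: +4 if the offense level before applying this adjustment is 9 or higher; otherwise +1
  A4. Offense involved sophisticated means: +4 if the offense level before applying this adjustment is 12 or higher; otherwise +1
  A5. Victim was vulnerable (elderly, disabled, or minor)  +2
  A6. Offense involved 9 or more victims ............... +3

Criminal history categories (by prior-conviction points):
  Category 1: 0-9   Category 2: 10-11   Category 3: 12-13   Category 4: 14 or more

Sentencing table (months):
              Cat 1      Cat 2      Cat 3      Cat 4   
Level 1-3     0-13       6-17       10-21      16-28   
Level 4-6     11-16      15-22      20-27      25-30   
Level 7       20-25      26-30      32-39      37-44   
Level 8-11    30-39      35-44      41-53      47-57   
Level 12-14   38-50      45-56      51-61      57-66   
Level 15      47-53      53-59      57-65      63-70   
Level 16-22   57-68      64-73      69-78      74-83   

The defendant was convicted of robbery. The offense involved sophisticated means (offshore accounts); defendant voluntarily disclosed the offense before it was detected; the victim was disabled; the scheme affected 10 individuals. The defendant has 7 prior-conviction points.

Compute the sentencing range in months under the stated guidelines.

Base offense level for robbery: 11.
A2 applies: 11 − 1 = 10.
A3 does not apply.
A4 applies (level before this adjustment is 10 < 12, so +1): 10 + 1 = 11.
A5 applies: 11 + 2 = 13.
A6 applies: 13 + 3 = 16.
Final offense level: 16.
Criminal history: 7 prior points → Category 1 (0-9).
Level 16 falls in the 16-22 band.
Grid: Level 16-22 × Category 1 = 57-68 months.

57-68 months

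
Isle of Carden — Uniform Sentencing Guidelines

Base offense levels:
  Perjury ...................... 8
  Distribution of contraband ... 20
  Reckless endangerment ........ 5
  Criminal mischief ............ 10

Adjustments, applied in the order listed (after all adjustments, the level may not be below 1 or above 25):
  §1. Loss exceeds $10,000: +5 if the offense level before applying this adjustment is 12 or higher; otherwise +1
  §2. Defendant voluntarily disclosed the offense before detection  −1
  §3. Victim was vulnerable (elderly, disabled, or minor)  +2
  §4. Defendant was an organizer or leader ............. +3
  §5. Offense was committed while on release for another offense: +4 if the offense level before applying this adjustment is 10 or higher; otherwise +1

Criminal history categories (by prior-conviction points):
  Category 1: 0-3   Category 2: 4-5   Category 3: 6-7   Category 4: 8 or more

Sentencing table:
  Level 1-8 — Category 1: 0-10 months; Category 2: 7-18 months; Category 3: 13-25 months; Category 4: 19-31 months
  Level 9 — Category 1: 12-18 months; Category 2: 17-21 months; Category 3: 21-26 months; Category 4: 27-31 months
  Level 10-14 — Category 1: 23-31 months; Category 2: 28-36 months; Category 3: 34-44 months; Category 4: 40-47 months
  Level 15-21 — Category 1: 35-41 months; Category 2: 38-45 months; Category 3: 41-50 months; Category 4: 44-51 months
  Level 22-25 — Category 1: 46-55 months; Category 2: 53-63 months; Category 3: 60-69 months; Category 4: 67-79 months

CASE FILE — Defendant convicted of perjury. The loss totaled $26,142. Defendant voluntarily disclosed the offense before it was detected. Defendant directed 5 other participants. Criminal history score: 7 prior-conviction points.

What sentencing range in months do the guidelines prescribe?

34-44 months

Base offense level for perjury: 8.
§1 applies (level before this adjustment is 8 < 12, so +1): 8 + 1 = 9.
§2 applies: 9 − 1 = 8.
§3 does not apply.
§4 applies: 8 + 3 = 11.
Final offense level: 11.
Criminal history: 7 prior points → Category 3 (6-7).
Level 11 falls in the 10-14 band.
Grid: Level 10-14 × Category 3 = 34-44 months.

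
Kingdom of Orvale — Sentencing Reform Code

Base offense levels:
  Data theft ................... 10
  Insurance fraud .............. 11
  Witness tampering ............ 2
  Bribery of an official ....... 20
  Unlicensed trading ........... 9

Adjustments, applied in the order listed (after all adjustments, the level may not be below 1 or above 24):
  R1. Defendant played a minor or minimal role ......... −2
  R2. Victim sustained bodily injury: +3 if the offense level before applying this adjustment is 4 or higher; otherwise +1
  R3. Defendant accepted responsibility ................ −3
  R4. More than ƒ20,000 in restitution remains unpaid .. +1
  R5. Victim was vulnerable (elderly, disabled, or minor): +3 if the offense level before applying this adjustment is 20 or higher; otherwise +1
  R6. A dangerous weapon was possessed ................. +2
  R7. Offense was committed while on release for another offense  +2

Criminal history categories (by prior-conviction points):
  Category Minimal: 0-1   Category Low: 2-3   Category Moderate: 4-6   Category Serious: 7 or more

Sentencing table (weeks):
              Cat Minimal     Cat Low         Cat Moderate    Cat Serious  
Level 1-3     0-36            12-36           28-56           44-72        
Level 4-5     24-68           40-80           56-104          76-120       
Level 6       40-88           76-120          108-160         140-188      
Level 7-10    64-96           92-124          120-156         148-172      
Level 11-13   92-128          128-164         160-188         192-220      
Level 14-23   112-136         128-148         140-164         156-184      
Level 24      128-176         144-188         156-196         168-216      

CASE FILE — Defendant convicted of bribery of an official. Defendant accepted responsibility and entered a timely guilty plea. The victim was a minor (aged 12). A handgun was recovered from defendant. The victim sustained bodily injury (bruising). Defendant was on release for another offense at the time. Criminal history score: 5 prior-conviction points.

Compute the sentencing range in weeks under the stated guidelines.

Base offense level for bribery of an official: 20.
R2 applies (level before this adjustment is 20 ≥ 4, so +3): 20 + 3 = 23.
R3 applies: 23 − 3 = 20.
R5 applies (level before this adjustment is 20 ≥ 20, so +3): 20 + 3 = 23.
R6 applies: 23 + 2 = 25.
R7 applies: 25 + 2 = 27.
Level 27 exceeds the maximum of 24; capped at 24.
Final offense level: 24.
Criminal history: 5 prior points → Category Moderate (4-6).
Level 24 falls in the 24 band.
Grid: Level 24 × Category Moderate = 156-196 weeks.

156-196 weeks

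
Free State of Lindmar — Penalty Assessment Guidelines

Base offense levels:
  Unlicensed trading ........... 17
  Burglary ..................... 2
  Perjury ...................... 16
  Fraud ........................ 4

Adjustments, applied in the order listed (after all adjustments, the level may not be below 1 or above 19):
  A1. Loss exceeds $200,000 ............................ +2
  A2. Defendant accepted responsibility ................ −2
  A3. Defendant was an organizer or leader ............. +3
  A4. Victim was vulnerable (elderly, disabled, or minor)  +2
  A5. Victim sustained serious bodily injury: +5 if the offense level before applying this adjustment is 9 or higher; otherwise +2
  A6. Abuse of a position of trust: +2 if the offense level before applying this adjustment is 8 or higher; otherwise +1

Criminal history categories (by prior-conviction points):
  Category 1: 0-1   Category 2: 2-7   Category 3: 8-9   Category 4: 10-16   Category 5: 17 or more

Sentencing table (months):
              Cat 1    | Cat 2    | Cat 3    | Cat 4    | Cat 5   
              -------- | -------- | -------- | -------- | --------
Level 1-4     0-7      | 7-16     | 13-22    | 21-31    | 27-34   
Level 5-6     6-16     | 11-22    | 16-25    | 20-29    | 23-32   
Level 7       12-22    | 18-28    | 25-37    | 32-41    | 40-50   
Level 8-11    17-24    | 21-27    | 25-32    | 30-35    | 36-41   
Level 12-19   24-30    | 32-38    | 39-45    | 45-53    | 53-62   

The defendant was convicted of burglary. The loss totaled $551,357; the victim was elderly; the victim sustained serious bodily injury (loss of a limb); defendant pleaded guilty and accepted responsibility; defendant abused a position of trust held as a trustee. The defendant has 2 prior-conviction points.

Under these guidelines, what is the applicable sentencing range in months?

Base offense level for burglary: 2.
A1 applies: 2 + 2 = 4.
A2 applies: 4 − 2 = 2.
A3 does not apply.
A4 applies: 2 + 2 = 4.
A5 applies (level before this adjustment is 4 < 9, so +2): 4 + 2 = 6.
A6 applies (level before this adjustment is 6 < 8, so +1): 6 + 1 = 7.
Final offense level: 7.
Criminal history: 2 prior points → Category 2 (2-7).
Level 7 falls in the 7 band.
Grid: Level 7 × Category 2 = 18-28 months.

18-28 months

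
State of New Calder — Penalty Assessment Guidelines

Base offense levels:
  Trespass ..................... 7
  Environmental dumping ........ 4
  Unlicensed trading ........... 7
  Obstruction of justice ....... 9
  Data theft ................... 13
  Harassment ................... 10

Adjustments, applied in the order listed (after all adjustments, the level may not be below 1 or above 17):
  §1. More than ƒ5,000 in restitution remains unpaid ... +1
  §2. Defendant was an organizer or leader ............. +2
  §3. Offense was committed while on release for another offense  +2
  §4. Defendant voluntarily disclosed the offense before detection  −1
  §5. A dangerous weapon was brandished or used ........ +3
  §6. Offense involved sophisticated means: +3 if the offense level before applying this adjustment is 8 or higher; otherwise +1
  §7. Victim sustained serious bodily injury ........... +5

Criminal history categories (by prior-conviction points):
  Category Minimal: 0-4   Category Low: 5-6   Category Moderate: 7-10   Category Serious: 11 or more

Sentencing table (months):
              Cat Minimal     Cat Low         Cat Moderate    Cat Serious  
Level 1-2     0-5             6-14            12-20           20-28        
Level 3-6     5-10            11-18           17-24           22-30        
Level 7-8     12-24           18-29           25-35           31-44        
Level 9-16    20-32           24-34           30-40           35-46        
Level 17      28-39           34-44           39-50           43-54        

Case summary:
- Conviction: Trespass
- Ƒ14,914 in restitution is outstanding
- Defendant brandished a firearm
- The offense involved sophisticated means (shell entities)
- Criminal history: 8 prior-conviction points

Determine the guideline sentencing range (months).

30-40 months

Base offense level for trespass: 7.
§1 applies: 7 + 1 = 8.
§2 does not apply.
§4 does not apply.
§5 applies: 8 + 3 = 11.
§6 applies (level before this adjustment is 11 ≥ 8, so +3): 11 + 3 = 14.
Final offense level: 14.
Criminal history: 8 prior points → Category Moderate (7-10).
Level 14 falls in the 9-16 band.
Grid: Level 9-16 × Category Moderate = 30-40 months.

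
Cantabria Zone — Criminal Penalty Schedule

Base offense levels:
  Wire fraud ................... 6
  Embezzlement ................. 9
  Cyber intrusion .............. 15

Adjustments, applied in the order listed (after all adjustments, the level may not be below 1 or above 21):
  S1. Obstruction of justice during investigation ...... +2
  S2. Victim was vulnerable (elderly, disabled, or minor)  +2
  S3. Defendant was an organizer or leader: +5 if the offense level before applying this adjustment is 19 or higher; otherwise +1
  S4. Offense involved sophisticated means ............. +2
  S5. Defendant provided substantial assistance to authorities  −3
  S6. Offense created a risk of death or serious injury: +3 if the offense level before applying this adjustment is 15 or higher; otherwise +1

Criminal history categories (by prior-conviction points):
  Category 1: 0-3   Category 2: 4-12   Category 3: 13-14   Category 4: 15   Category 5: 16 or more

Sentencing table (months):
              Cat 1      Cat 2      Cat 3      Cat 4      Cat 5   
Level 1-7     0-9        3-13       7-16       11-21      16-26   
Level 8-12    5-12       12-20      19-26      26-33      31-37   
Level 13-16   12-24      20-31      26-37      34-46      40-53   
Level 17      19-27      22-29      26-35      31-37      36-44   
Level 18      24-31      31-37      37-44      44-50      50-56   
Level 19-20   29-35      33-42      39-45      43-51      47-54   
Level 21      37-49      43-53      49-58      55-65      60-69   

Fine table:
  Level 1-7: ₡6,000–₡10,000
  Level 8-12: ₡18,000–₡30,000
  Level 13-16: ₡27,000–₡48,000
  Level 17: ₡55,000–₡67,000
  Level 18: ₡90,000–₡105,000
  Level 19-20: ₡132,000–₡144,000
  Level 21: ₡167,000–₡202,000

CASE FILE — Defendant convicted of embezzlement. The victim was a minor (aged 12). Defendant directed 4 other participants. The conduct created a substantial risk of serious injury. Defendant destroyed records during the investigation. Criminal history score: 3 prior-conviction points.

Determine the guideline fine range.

₡27,000–₡48,000

Base offense level for embezzlement: 9.
S1 applies: 9 + 2 = 11.
S2 applies: 11 + 2 = 13.
S3 applies (level before this adjustment is 13 < 19, so +1): 13 + 1 = 14.
S6 applies (level before this adjustment is 14 < 15, so +1): 14 + 1 = 15.
Final offense level: 15.
Level 15 falls in the 13-16 band.
Fine table: Level 13-16 → ₡27,000–₡48,000.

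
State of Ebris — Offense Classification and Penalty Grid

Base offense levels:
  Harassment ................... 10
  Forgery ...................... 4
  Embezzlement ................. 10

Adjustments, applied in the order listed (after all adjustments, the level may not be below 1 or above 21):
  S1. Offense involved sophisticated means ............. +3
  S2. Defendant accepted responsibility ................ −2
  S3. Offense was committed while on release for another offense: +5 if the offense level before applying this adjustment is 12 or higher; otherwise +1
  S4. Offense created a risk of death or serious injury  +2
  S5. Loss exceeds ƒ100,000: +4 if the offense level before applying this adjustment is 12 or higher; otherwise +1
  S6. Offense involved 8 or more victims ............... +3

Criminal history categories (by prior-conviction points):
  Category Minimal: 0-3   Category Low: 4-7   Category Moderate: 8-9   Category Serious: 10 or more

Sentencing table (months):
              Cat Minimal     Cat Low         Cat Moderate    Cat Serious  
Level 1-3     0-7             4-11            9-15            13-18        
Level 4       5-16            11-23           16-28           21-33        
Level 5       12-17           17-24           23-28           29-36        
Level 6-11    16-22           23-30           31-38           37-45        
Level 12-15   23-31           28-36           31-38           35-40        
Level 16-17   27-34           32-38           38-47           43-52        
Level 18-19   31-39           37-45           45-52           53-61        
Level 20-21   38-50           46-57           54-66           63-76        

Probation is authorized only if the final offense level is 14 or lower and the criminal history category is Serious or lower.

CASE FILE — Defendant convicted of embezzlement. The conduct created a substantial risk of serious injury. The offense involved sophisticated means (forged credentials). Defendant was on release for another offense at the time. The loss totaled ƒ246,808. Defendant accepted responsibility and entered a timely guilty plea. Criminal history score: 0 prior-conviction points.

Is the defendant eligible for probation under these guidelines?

Base offense level for embezzlement: 10.
S1 applies: 10 + 3 = 13.
S2 applies: 13 − 2 = 11.
S3 applies (level before this adjustment is 11 < 12, so +1): 11 + 1 = 12.
S4 applies: 12 + 2 = 14.
S5 applies (level before this adjustment is 14 ≥ 12, so +4): 14 + 4 = 18.
Final offense level: 18.
Criminal history: 0 prior points → Category Minimal (0-3).
Level 18 falls in the 18-19 band.
Grid: Level 18-19 × Category Minimal = 31-39 months.
Probation check: level 18 > 14 and category Minimal ≤ Serious → not eligible.

No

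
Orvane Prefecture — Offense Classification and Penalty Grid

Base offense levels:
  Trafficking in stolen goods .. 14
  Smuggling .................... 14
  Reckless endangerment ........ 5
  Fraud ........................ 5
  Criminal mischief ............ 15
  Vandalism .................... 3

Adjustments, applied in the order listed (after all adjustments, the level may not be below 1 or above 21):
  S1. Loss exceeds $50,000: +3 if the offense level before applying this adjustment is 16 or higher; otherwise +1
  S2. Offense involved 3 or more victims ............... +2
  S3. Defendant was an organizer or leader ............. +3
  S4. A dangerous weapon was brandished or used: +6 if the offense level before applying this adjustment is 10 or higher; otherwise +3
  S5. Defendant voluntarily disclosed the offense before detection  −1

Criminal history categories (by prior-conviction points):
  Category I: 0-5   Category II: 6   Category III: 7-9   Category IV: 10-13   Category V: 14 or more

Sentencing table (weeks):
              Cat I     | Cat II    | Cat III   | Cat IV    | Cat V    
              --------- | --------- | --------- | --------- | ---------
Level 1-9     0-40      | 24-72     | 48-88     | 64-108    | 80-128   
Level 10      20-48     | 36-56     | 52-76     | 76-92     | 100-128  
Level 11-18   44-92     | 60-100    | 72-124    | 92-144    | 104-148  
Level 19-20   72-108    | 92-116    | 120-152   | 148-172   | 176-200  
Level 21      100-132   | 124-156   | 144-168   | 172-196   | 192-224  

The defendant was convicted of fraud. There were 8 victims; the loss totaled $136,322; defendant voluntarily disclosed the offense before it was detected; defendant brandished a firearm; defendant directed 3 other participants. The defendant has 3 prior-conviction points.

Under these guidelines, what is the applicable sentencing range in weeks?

44-92 weeks

Base offense level for fraud: 5.
S1 applies (level before this adjustment is 5 < 16, so +1): 5 + 1 = 6.
S2 applies: 6 + 2 = 8.
S3 applies: 8 + 3 = 11.
S4 applies (level before this adjustment is 11 ≥ 10, so +6): 11 + 6 = 17.
S5 applies: 17 − 1 = 16.
Final offense level: 16.
Criminal history: 3 prior points → Category I (0-5).
Level 16 falls in the 11-18 band.
Grid: Level 11-18 × Category I = 44-92 weeks.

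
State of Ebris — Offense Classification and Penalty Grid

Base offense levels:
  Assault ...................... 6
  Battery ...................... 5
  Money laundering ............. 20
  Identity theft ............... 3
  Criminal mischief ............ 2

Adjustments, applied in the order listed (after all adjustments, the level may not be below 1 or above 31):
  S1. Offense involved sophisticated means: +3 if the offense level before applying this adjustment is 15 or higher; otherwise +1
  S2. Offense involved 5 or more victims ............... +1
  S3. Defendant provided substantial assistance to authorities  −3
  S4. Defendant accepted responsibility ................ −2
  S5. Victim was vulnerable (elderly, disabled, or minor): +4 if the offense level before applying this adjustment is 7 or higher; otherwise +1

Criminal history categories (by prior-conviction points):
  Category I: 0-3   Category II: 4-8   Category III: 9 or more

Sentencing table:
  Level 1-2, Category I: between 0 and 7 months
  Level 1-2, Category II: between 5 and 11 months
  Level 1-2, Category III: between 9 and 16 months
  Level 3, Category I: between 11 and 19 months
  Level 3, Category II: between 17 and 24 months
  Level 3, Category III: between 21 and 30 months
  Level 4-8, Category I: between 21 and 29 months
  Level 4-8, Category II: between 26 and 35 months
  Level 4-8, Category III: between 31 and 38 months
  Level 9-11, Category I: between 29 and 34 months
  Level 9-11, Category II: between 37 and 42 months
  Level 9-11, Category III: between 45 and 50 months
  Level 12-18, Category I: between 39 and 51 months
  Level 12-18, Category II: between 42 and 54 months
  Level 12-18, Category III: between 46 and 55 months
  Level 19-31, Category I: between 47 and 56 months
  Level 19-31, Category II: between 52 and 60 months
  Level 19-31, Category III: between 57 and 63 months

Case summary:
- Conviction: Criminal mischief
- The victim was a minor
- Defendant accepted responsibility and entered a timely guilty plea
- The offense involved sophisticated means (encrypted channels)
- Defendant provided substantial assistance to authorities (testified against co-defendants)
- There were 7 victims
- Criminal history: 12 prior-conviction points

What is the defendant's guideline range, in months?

Base offense level for criminal mischief: 2.
S1 applies (level before this adjustment is 2 < 15, so +1): 2 + 1 = 3.
S2 applies: 3 + 1 = 4.
S3 applies: 4 − 3 = 1.
S4 applies: 1 − 2 = -1.
S5 applies (level before this adjustment is -1 < 7, so +1): -1 + 1 = 0.
Level 0 is below the minimum of 1; floored at 1.
Final offense level: 1.
Criminal history: 12 prior points → Category III (9+).
Level 1 falls in the 1-2 band.
Grid: Level 1-2 × Category III = 9-16 months.

9-16 months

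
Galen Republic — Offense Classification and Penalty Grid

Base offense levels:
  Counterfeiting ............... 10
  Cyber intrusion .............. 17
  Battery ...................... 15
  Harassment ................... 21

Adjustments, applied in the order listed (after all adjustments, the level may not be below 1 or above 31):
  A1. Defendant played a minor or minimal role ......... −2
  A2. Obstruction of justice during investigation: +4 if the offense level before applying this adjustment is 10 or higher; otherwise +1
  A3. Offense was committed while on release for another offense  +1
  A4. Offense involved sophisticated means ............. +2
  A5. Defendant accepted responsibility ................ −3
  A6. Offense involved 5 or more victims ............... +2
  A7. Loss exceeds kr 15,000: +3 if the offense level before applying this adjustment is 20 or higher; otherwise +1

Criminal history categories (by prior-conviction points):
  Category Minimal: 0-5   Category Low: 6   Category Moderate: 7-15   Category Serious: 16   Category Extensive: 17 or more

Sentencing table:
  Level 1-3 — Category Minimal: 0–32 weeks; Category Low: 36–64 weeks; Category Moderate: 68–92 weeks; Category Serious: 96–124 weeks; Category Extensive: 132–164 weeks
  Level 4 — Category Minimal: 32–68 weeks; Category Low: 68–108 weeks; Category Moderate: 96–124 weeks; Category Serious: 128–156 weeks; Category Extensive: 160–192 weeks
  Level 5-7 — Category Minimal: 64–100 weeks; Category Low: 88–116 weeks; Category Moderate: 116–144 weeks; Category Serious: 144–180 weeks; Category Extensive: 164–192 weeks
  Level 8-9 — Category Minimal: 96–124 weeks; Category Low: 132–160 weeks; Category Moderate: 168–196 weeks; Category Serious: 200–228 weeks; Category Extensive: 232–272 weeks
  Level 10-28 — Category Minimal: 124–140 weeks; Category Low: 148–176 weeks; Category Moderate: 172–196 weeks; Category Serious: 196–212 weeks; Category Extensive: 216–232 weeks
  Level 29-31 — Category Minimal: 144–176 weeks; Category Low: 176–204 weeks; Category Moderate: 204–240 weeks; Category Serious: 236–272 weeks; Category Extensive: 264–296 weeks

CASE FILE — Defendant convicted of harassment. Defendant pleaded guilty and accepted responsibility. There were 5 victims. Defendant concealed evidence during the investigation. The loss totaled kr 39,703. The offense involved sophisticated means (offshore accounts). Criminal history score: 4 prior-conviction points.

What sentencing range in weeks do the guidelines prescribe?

144-176 weeks

Base offense level for harassment: 21.
A1 does not apply.
A2 applies (level before this adjustment is 21 ≥ 10, so +4): 21 + 4 = 25.
A3 does not apply.
A4 applies: 25 + 2 = 27.
A5 applies: 27 − 3 = 24.
A6 applies: 24 + 2 = 26.
A7 applies (level before this adjustment is 26 ≥ 20, so +3): 26 + 3 = 29.
Final offense level: 29.
Criminal history: 4 prior points → Category Minimal (0-5).
Level 29 falls in the 29-31 band.
Grid: Level 29-31 × Category Minimal = 144-176 weeks.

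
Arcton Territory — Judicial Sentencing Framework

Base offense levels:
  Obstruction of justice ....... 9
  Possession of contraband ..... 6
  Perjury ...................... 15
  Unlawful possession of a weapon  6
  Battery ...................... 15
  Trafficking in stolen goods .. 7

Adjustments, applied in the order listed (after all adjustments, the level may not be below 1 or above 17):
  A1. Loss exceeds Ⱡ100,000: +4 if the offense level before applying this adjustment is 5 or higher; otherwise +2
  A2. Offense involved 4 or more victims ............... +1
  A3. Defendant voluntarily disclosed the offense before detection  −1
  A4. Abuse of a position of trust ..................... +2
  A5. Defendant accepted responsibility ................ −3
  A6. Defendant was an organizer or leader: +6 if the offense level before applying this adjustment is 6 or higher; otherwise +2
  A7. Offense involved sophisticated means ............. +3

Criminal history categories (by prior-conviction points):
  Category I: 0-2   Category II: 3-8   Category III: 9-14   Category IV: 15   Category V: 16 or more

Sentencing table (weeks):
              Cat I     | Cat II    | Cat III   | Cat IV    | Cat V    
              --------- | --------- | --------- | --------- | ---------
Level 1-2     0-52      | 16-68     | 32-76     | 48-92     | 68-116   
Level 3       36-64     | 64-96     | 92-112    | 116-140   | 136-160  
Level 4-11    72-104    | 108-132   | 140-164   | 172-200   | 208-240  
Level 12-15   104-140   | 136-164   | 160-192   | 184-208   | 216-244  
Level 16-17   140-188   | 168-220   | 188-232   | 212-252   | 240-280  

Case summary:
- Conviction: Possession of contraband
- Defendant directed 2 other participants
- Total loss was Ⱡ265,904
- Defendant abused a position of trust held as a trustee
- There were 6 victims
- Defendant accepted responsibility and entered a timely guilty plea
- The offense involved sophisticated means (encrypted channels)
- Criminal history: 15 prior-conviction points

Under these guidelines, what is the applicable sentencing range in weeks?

Base offense level for possession of contraband: 6.
A1 applies (level before this adjustment is 6 ≥ 5, so +4): 6 + 4 = 10.
A2 applies: 10 + 1 = 11.
A3 does not apply.
A4 applies: 11 + 2 = 13.
A5 applies: 13 − 3 = 10.
A6 applies (level before this adjustment is 10 ≥ 6, so +6): 10 + 6 = 16.
A7 applies: 16 + 3 = 19.
Level 19 exceeds the maximum of 17; capped at 17.
Final offense level: 17.
Criminal history: 15 prior points → Category IV (15).
Level 17 falls in the 16-17 band.
Grid: Level 16-17 × Category IV = 212-252 weeks.

212-252 weeks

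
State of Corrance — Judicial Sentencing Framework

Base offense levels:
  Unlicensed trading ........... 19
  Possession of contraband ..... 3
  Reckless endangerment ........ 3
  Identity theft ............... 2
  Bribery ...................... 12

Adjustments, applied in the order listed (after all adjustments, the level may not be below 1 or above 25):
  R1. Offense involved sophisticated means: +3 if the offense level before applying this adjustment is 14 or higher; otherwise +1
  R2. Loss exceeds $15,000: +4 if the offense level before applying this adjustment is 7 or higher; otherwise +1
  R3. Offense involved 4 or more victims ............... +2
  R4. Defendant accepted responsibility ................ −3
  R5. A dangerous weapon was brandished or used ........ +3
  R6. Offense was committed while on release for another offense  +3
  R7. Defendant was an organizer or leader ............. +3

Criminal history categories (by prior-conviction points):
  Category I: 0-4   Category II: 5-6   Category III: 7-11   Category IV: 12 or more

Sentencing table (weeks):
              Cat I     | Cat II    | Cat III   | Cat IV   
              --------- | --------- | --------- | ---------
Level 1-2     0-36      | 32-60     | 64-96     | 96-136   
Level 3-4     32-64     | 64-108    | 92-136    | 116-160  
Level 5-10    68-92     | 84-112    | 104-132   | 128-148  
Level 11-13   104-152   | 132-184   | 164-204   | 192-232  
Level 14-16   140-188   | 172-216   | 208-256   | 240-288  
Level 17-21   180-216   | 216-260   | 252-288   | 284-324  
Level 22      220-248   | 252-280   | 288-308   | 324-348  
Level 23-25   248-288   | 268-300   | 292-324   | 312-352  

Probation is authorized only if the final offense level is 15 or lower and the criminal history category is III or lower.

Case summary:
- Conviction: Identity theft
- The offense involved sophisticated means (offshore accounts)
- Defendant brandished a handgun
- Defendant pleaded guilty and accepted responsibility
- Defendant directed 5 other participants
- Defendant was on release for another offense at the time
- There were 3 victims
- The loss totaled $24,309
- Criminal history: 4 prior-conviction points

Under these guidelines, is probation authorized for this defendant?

Base offense level for identity theft: 2.
R1 applies (level before this adjustment is 2 < 14, so +1): 2 + 1 = 3.
R2 applies (level before this adjustment is 3 < 7, so +1): 3 + 1 = 4.
R4 applies: 4 − 3 = 1.
R5 applies: 1 + 3 = 4.
R6 applies: 4 + 3 = 7.
R7 applies: 7 + 3 = 10.
Final offense level: 10.
Criminal history: 4 prior points → Category I (0-4).
Level 10 falls in the 5-10 band.
Grid: Level 5-10 × Category I = 68-92 weeks.
Probation check: level 10 ≤ 15 and category I ≤ III → eligible.

Yes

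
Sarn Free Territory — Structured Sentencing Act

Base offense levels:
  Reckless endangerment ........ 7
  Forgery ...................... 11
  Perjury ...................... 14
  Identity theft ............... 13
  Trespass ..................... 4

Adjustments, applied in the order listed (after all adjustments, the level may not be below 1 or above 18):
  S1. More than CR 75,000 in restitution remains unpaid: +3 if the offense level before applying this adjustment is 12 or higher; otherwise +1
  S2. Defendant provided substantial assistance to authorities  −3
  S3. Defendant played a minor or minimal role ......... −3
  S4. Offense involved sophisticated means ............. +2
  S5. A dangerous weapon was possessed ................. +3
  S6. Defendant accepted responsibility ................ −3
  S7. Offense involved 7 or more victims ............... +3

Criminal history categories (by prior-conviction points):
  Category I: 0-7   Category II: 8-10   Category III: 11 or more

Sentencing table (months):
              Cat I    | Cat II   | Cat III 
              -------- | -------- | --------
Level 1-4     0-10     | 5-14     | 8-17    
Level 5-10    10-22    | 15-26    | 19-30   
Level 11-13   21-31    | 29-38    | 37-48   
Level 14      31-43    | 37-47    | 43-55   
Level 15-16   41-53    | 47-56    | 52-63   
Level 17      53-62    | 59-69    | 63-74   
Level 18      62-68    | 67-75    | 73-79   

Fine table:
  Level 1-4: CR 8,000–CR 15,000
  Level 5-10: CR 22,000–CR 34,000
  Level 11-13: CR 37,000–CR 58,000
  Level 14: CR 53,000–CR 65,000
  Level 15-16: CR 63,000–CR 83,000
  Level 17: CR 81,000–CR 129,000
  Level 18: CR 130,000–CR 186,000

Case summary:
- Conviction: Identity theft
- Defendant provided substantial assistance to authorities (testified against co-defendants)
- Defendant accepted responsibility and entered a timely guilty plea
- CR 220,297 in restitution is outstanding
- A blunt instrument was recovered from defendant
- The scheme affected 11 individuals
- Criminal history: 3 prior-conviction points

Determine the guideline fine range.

CR 63,000–CR 83,000

Base offense level for identity theft: 13.
S1 applies (level before this adjustment is 13 ≥ 12, so +3): 13 + 3 = 16.
S2 applies: 16 − 3 = 13.
S5 applies: 13 + 3 = 16.
S6 applies: 16 − 3 = 13.
S7 applies: 13 + 3 = 16.
Final offense level: 16.
Level 16 falls in the 15-16 band.
Fine table: Level 15-16 → CR 63,000–CR 83,000.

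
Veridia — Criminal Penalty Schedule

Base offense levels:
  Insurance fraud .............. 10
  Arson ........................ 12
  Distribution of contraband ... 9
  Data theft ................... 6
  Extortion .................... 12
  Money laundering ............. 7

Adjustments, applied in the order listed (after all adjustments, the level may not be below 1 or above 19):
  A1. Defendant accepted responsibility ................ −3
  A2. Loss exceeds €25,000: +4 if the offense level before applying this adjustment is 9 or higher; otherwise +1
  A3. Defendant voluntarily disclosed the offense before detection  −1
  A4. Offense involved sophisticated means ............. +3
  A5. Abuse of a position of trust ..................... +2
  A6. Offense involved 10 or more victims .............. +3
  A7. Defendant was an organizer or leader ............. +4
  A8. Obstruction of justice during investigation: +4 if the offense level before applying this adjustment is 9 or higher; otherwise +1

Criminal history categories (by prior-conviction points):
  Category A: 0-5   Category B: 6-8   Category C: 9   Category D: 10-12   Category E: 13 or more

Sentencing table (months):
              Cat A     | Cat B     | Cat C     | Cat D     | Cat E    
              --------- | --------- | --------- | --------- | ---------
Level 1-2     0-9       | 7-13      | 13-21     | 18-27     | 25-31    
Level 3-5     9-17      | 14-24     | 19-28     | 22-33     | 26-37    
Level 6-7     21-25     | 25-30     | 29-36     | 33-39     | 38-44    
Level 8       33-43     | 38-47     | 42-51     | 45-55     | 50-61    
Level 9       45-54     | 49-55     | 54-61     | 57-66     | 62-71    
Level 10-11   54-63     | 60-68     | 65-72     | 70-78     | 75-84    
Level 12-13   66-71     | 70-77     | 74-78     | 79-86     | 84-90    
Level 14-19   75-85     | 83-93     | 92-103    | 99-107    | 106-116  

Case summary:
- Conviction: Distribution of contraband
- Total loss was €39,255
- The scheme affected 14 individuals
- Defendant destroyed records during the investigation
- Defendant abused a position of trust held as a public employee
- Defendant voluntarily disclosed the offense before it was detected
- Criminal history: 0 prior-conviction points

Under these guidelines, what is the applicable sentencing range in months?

75-85 months

Base offense level for distribution of contraband: 9.
A2 applies (level before this adjustment is 9 ≥ 9, so +4): 9 + 4 = 13.
A3 applies: 13 − 1 = 12.
A4 does not apply.
A5 applies: 12 + 2 = 14.
A6 applies: 14 + 3 = 17.
A8 applies (level before this adjustment is 17 ≥ 9, so +4): 17 + 4 = 21.
Level 21 exceeds the maximum of 19; capped at 19.
Final offense level: 19.
Criminal history: 0 prior points → Category A (0-5).
Level 19 falls in the 14-19 band.
Grid: Level 14-19 × Category A = 75-85 months.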